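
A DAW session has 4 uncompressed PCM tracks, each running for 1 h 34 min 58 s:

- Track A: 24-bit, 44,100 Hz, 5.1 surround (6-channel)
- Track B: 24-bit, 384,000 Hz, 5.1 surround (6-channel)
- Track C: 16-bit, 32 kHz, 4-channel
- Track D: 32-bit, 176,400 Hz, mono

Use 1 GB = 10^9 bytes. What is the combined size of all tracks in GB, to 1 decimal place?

49.4 GB

1 h 34 min 58 s = 5,698 s.
Track A: 44,100 × 5,698 × 3 × 6 = 4,523,072,400 bytes.
Track B: 384,000 × 5,698 × 3 × 6 = 39,384,576,000 bytes.
Track C: 32,000 × 5,698 × 2 × 4 = 1,458,688,000 bytes.
Track D: 176,400 × 5,698 × 4 × 1 = 4,020,508,800 bytes.
Total = 49,386,845,200 bytes = 49.4 GB.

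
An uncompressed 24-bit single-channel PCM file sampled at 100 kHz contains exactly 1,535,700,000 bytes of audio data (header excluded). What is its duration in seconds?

5,119 seconds

Byte rate = 100,000 × 3 × 1 = 300,000 bytes/s.
Duration = 1,535,700,000 / 300,000 = 5,119 s.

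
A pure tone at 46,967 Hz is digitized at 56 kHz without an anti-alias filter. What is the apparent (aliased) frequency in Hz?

Nyquist = 56,000/2 = 28,000 Hz; 46,967 Hz exceeds it.
Alias = |46,967 − 1×56,000| = |46,967 − 56,000| = 9,033 Hz.

9,033 Hz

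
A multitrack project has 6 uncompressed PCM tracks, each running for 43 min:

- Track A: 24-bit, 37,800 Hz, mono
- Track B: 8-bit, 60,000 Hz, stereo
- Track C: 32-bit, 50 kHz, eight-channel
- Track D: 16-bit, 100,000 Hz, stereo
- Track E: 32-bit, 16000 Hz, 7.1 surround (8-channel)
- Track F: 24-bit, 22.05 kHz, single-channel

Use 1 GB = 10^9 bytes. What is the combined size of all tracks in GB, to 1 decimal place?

43 min = 2,580 s.
Track A: 37,800 × 2,580 × 3 × 1 = 292,572,000 bytes.
Track B: 60,000 × 2,580 × 1 × 2 = 309,600,000 bytes.
Track C: 50,000 × 2,580 × 4 × 8 = 4,128,000,000 bytes.
Track D: 100,000 × 2,580 × 2 × 2 = 1,032,000,000 bytes.
Track E: 16,000 × 2,580 × 4 × 8 = 1,320,960,000 bytes.
Track F: 22,050 × 2,580 × 3 × 1 = 170,667,000 bytes.
Total = 7,253,799,000 bytes = 7.3 GB.

7.3 GB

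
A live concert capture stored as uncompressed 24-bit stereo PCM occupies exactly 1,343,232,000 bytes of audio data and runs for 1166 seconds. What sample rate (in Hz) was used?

Bytes = sample_rate × seconds × bytes_per_sample × channels.
sample_rate = 1,343,232,000 / (1,166 × 3 × 2) = 1,343,232,000 / 6,996 = 192,000 Hz.

192,000 Hz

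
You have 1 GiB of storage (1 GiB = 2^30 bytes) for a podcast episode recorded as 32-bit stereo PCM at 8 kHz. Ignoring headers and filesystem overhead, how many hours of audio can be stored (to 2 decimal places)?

4.66 hours

Uncompressed byte rate = 8,000 × 4 × 2 = 64,000 bytes/s.
Capacity = 1 × 1,073,741,824 = 1,073,741,824 bytes.
1,073,741,824 / 64,000 ≈ 16777.22 s → 4.66 hours.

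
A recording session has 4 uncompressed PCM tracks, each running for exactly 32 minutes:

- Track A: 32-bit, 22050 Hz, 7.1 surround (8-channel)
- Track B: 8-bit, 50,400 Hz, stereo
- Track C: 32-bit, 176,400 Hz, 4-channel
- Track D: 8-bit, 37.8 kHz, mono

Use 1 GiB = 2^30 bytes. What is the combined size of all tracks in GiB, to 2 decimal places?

6.56 GiB

exactly 32 minutes = 1,920 s.
Track A: 22,050 × 1,920 × 4 × 8 = 1,354,752,000 bytes.
Track B: 50,400 × 1,920 × 1 × 2 = 193,536,000 bytes.
Track C: 176,400 × 1,920 × 4 × 4 = 5,419,008,000 bytes.
Track D: 37,800 × 1,920 × 1 × 1 = 72,576,000 bytes.
Total = 7,039,872,000 bytes = 6.56 GiB.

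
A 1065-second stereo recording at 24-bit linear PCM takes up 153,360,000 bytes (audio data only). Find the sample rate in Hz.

Bytes = sample_rate × seconds × bytes_per_sample × channels.
sample_rate = 153,360,000 / (1,065 × 3 × 2) = 153,360,000 / 6,390 = 24,000 Hz.

24,000 Hz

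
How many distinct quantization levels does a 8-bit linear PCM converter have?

256 levels

2^8 = 256.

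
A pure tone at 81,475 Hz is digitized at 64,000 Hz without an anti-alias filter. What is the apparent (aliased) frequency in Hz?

17,475 Hz

Nyquist = 64,000/2 = 32,000 Hz; 81,475 Hz exceeds it.
Alias = |81,475 − 1×64,000| = |81,475 − 64,000| = 17,475 Hz.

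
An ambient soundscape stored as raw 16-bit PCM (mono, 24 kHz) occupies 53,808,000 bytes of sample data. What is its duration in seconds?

Byte rate = 24,000 × 2 × 1 = 48,000 bytes/s.
Duration = 53,808,000 / 48,000 = 1,121 s.

1,121 seconds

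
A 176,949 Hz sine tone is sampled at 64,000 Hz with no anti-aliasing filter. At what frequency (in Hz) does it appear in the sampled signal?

Nyquist = 64,000/2 = 32,000 Hz; 176,949 Hz exceeds it.
Alias = |176,949 − 3×64,000| = |176,949 − 192,000| = 15,051 Hz.

15,051 Hz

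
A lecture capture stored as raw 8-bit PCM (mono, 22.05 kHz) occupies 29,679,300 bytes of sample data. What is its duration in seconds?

Byte rate = 22,050 × 1 × 1 = 22,050 bytes/s.
Duration = 29,679,300 / 22,050 = 1,346 s.

1,346 seconds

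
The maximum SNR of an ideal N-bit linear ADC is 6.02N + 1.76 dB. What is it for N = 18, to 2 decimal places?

110.12 dB

6.02 × 18 + 1.76 = 110.12 dB.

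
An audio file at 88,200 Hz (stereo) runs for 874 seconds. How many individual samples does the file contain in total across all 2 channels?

154,173,600 samples

88,200 × 874 s × 2 ch = 154,173,600 samples.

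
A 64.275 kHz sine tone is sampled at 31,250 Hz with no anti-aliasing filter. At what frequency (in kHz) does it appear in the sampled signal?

Nyquist = 31,250/2 = 15,625 Hz; 64,275 Hz exceeds it.
Alias = |64,275 − 2×31,250| = |64,275 − 62,500| = 1,775 Hz = 1.775 kHz.

1.775 kHz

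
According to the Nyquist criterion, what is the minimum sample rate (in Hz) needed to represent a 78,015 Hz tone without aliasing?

Minimum sample rate = 2 × 78,015 Hz = 156,030 Hz.

156,030 Hz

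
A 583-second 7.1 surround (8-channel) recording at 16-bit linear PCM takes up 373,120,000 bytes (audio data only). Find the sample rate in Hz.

Bytes = sample_rate × seconds × bytes_per_sample × channels.
sample_rate = 373,120,000 / (583 × 2 × 8) = 373,120,000 / 9,328 = 40,000 Hz.

40,000 Hz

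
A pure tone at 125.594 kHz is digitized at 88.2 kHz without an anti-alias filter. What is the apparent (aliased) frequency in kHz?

Nyquist = 88,200/2 = 44,100 Hz; 125,594 Hz exceeds it.
Alias = |125,594 − 1×88,200| = |125,594 − 88,200| = 37,394 Hz = 37.394 kHz.

37.394 kHz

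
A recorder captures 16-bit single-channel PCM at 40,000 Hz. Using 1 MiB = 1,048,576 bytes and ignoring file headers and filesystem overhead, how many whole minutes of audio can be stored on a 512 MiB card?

Uncompressed byte rate = 40,000 × 2 × 1 = 80,000 bytes/s.
Capacity = 512 × 1,048,576 = 536,870,912 bytes.
536,870,912 / 80,000 ≈ 6710.89 s → 111 minutes.

111 minutes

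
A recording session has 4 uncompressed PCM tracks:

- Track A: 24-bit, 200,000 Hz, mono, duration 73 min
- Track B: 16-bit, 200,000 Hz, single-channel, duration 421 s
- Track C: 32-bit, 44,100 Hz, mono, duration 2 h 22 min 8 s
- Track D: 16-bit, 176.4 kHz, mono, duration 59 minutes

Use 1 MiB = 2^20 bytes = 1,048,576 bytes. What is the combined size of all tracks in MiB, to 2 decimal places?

5292.56 MiB

Track A: 73 min = 4,380 s; 200,000 × 4,380 × 3 × 1 = 2,628,000,000 bytes.
Track B: 200,000 × 421 × 2 × 1 = 168,400,000 bytes.
Track C: 2 h 22 min 8 s = 8,528 s; 44,100 × 8,528 × 4 × 1 = 1,504,339,200 bytes.
Track D: 59 minutes = 3,540 s; 176,400 × 3,540 × 2 × 1 = 1,248,912,000 bytes.
Total = 5,549,651,200 bytes = 5292.56 MiB.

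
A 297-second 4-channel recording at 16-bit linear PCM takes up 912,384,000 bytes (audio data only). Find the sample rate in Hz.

Bytes = sample_rate × seconds × bytes_per_sample × channels.
sample_rate = 912,384,000 / (297 × 2 × 4) = 912,384,000 / 2,376 = 384,000 Hz.

384,000 Hz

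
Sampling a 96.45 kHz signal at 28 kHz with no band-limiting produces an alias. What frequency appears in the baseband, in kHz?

Nyquist = 28,000/2 = 14,000 Hz; 96,450 Hz exceeds it.
Alias = |96,450 − 3×28,000| = |96,450 − 84,000| = 12,450 Hz = 12.45 kHz.

12.45 kHz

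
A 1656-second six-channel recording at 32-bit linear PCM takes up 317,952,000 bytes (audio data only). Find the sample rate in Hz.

Bytes = sample_rate × seconds × bytes_per_sample × channels.
sample_rate = 317,952,000 / (1,656 × 4 × 6) = 317,952,000 / 39,744 = 8,000 Hz.

8,000 Hz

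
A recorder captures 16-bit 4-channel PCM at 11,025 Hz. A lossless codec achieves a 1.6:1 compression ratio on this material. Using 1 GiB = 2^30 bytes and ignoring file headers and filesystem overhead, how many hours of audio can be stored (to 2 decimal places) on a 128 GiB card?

692.56 hours

Uncompressed byte rate = 11,025 × 2 × 4 = 88,200 bytes/s.
After 1.6:1 compression, effective rate ≈ 55125 bytes/s.
Capacity = 128 × 1,073,741,824 = 137,438,953,472 bytes.
137,438,953,472 / effective rate ≈ 2493223.65 s → 692.56 hours.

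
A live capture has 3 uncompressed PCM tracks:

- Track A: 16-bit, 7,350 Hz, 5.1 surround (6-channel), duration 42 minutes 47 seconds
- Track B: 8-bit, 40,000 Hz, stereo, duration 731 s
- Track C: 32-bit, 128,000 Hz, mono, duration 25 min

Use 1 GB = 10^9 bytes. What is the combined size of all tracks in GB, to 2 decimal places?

Track A: 42 minutes 47 seconds = 2,567 s; 7,350 × 2,567 × 2 × 6 = 226,409,400 bytes.
Track B: 40,000 × 731 × 1 × 2 = 58,480,000 bytes.
Track C: 25 min = 1,500 s; 128,000 × 1,500 × 4 × 1 = 768,000,000 bytes.
Total = 1,052,889,400 bytes = 1.05 GB.

1.05 GB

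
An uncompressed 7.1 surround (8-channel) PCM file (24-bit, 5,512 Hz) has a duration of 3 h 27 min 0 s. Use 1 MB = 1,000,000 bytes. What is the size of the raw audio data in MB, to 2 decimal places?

1643.02 MB

Duration = 3 h 27 min 0 s = 12,420 s.
Bytes = 5,512 samples/s × 12,420 s × 3 bytes/sample × 8 ch = 1,643,016,960 bytes.
1,643,016,960 / 1,000,000 = 1643.02 MB.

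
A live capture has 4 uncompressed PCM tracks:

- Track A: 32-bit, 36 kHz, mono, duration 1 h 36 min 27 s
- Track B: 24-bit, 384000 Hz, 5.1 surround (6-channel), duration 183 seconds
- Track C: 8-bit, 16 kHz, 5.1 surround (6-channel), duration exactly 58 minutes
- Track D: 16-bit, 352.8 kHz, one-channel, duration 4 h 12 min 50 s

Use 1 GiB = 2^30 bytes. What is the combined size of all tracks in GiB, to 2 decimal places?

12.23 GiB

Track A: 1 h 36 min 27 s = 5,787 s; 36,000 × 5,787 × 4 × 1 = 833,328,000 bytes.
Track B: 384,000 × 183 × 3 × 6 = 1,264,896,000 bytes.
Track C: exactly 58 minutes = 3,480 s; 16,000 × 3,480 × 1 × 6 = 334,080,000 bytes.
Track D: 4 h 12 min 50 s = 15,170 s; 352,800 × 15,170 × 2 × 1 = 10,703,952,000 bytes.
Total = 13,136,256,000 bytes = 12.23 GiB.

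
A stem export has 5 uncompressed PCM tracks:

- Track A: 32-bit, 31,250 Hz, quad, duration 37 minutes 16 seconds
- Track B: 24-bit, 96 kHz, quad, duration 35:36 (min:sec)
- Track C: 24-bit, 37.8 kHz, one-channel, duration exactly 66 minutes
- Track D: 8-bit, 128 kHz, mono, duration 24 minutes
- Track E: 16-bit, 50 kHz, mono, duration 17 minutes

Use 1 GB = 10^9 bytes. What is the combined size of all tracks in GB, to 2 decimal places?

4.31 GB

Track A: 37 minutes 16 seconds = 2,236 s; 31,250 × 2,236 × 4 × 4 = 1,118,000,000 bytes.
Track B: 35:36 (min:sec) = 2,136 s; 96,000 × 2,136 × 3 × 4 = 2,460,672,000 bytes.
Track C: exactly 66 minutes = 3,960 s; 37,800 × 3,960 × 3 × 1 = 449,064,000 bytes.
Track D: 24 minutes = 1,440 s; 128,000 × 1,440 × 1 × 1 = 184,320,000 bytes.
Track E: 17 minutes = 1,020 s; 50,000 × 1,020 × 2 × 1 = 102,000,000 bytes.
Total = 4,314,056,000 bytes = 4.31 GB.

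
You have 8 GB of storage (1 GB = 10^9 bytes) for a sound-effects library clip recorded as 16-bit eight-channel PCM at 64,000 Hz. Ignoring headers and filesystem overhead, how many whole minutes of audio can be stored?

Uncompressed byte rate = 64,000 × 2 × 8 = 1,024,000 bytes/s.
Capacity = 8 × 1,000,000,000 = 8,000,000,000 bytes.
8,000,000,000 / 1,024,000 ≈ 7812.5 s → 130 minutes.

130 minutes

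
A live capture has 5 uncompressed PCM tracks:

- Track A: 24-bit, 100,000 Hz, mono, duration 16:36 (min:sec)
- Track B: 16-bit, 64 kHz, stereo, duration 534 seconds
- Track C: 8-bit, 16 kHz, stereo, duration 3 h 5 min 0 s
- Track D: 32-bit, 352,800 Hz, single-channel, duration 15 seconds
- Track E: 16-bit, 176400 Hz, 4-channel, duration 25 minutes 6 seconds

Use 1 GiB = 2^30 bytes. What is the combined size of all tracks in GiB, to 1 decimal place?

2.7 GiB

Track A: 16:36 (min:sec) = 996 s; 100,000 × 996 × 3 × 1 = 298,800,000 bytes.
Track B: 64,000 × 534 × 2 × 2 = 136,704,000 bytes.
Track C: 3 h 5 min 0 s = 11,100 s; 16,000 × 11,100 × 1 × 2 = 355,200,000 bytes.
Track D: 352,800 × 15 × 4 × 1 = 21,168,000 bytes.
Track E: 25 minutes 6 seconds = 1,506 s; 176,400 × 1,506 × 2 × 4 = 2,125,267,200 bytes.
Total = 2,937,139,200 bytes = 2.7 GiB.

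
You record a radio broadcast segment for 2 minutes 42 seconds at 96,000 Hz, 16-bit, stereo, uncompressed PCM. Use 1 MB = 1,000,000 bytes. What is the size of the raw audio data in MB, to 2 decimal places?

62.21 MB

Duration = 2 minutes 42 seconds = 162 s.
Bytes = 96,000 samples/s × 162 s × 2 bytes/sample × 2 ch = 62,208,000 bytes.
62,208,000 / 1,000,000 = 62.21 MB.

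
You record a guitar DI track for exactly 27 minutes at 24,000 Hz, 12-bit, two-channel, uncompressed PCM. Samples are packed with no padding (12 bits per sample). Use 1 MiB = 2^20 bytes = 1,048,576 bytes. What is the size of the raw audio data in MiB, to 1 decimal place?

111.2 MiB

Duration = exactly 27 minutes = 1,620 s.
Bits = 24,000 × 1,620 × 12 × 2 = 933,120,000 bits = 116,640,000 bytes.
116,640,000 / 1,048,576 = 111.2 MiB.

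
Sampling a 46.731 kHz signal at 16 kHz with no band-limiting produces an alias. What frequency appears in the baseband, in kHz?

Nyquist = 16,000/2 = 8,000 Hz; 46,731 Hz exceeds it.
Alias = |46,731 − 3×16,000| = |46,731 − 48,000| = 1,269 Hz = 1.269 kHz.

1.269 kHz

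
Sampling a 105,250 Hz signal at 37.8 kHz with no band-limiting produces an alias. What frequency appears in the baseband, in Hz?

Nyquist = 37,800/2 = 18,900 Hz; 105,250 Hz exceeds it.
Alias = |105,250 − 3×37,800| = |105,250 − 113,400| = 8,150 Hz.

8,150 Hz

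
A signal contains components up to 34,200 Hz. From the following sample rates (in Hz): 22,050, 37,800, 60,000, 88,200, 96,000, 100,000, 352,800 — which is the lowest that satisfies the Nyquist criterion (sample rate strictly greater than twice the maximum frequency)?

88,200 Hz

Need sample rate > 2 × 34,200 = 68,400 Hz.
Lowest listed rate above 68,400 Hz is 88,200 Hz.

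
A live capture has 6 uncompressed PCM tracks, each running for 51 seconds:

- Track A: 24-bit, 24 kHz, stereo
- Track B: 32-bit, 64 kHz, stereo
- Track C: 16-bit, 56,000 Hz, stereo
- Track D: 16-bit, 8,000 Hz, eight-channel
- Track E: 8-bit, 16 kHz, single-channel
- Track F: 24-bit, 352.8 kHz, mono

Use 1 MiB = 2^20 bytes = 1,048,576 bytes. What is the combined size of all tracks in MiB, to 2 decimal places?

101.28 MiB

Track A: 24,000 × 51 × 3 × 2 = 7,344,000 bytes.
Track B: 64,000 × 51 × 4 × 2 = 26,112,000 bytes.
Track C: 56,000 × 51 × 2 × 2 = 11,424,000 bytes.
Track D: 8,000 × 51 × 2 × 8 = 6,528,000 bytes.
Track E: 16,000 × 51 × 1 × 1 = 816,000 bytes.
Track F: 352,800 × 51 × 3 × 1 = 53,978,400 bytes.
Total = 106,202,400 bytes = 101.28 MiB.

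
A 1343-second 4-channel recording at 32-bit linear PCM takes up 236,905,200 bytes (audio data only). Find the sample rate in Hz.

Bytes = sample_rate × seconds × bytes_per_sample × channels.
sample_rate = 236,905,200 / (1,343 × 4 × 4) = 236,905,200 / 21,488 = 11,025 Hz.

11,025 Hz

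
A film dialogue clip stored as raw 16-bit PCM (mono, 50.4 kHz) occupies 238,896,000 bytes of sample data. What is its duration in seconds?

2,370 seconds

Byte rate = 50,400 × 2 × 1 = 100,800 bytes/s.
Duration = 238,896,000 / 100,800 = 2,370 s.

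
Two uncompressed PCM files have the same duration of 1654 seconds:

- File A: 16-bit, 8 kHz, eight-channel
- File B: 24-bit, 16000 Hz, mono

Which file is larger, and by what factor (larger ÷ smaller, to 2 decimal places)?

File A: 8,000 × 2 × 8 = 128,000 bytes/s.
File B: 16,000 × 3 × 1 = 48,000 bytes/s.
File A is larger; ratio = 211,712,000 / 79,392,000 = 2.67.

File A, by a factor of 2.67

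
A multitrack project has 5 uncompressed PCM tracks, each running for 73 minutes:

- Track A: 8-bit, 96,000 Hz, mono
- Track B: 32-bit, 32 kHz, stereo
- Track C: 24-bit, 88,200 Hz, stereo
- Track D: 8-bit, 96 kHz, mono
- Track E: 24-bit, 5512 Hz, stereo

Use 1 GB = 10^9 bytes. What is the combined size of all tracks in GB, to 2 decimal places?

73 minutes = 4,380 s.
Track A: 96,000 × 4,380 × 1 × 1 = 420,480,000 bytes.
Track B: 32,000 × 4,380 × 4 × 2 = 1,121,280,000 bytes.
Track C: 88,200 × 4,380 × 3 × 2 = 2,317,896,000 bytes.
Track D: 96,000 × 4,380 × 1 × 1 = 420,480,000 bytes.
Track E: 5,512 × 4,380 × 3 × 2 = 144,855,360 bytes.
Total = 4,424,991,360 bytes = 4.42 GB.

4.42 GB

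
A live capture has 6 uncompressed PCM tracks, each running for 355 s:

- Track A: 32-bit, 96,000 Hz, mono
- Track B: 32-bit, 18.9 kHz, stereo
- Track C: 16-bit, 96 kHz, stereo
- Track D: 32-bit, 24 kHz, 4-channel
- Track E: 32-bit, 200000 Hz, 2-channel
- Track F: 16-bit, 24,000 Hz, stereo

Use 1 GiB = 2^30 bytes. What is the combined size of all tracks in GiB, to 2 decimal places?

Track A: 96,000 × 355 × 4 × 1 = 136,320,000 bytes.
Track B: 18,900 × 355 × 4 × 2 = 53,676,000 bytes.
Track C: 96,000 × 355 × 2 × 2 = 136,320,000 bytes.
Track D: 24,000 × 355 × 4 × 4 = 136,320,000 bytes.
Track E: 200,000 × 355 × 4 × 2 = 568,000,000 bytes.
Track F: 24,000 × 355 × 2 × 2 = 34,080,000 bytes.
Total = 1,064,716,000 bytes = 0.99 GiB.

0.99 GiB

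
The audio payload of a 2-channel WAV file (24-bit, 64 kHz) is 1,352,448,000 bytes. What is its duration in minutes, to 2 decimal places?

58.70 minutes

Byte rate = 64,000 × 3 × 2 = 384,000 bytes/s.
Duration = 1,352,448,000 / 384,000 = 3,522 s.
3,522 s / 60 = 58.70 minutes.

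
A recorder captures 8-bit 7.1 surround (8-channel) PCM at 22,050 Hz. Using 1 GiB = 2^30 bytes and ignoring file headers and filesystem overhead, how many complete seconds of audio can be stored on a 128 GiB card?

Uncompressed byte rate = 22,050 × 1 × 8 = 176,400 bytes/s.
Capacity = 128 × 1,073,741,824 = 137,438,953,472 bytes.
137,438,953,472 / 176,400 ≈ 779132.39 s → 779,132 seconds.

779,132 seconds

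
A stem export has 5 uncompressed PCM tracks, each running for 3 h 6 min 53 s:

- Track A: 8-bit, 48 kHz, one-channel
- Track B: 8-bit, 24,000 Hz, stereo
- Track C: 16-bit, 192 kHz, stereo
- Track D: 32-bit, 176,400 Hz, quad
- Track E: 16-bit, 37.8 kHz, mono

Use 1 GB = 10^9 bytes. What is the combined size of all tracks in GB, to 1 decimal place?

3 h 6 min 53 s = 11,213 s.
Track A: 48,000 × 11,213 × 1 × 1 = 538,224,000 bytes.
Track B: 24,000 × 11,213 × 1 × 2 = 538,224,000 bytes.
Track C: 192,000 × 11,213 × 2 × 2 = 8,611,584,000 bytes.
Track D: 176,400 × 11,213 × 4 × 4 = 31,647,571,200 bytes.
Track E: 37,800 × 11,213 × 2 × 1 = 847,702,800 bytes.
Total = 42,183,306,000 bytes = 42.2 GB.

42.2 GB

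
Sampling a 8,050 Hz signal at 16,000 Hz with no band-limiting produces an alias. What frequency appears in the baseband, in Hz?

Nyquist = 16,000/2 = 8,000 Hz; 8,050 Hz exceeds it.
Alias = |8,050 − 1×16,000| = |8,050 − 16,000| = 7,950 Hz.

7,950 Hz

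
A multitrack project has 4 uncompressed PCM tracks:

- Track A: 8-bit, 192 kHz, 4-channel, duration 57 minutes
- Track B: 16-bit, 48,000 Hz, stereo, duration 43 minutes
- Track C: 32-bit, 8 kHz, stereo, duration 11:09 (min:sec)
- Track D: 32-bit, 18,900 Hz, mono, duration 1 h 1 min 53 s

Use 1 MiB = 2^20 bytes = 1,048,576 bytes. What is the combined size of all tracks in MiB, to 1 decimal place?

Track A: 57 minutes = 3,420 s; 192,000 × 3,420 × 1 × 4 = 2,626,560,000 bytes.
Track B: 43 minutes = 2,580 s; 48,000 × 2,580 × 2 × 2 = 495,360,000 bytes.
Track C: 11:09 (min:sec) = 669 s; 8,000 × 669 × 4 × 2 = 42,816,000 bytes.
Track D: 1 h 1 min 53 s = 3,713 s; 18,900 × 3,713 × 4 × 1 = 280,702,800 bytes.
Total = 3,445,438,800 bytes = 3285.8 MiB.

3285.8 MiB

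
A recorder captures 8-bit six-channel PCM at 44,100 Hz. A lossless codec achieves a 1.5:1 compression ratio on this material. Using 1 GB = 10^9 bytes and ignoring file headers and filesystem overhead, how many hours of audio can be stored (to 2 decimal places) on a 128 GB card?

Uncompressed byte rate = 44,100 × 1 × 6 = 264,600 bytes/s.
After 1.5:1 compression, effective rate ≈ 176400 bytes/s.
Capacity = 128 × 1,000,000,000 = 128,000,000,000 bytes.
128,000,000,000 / effective rate ≈ 725623.58 s → 201.56 hours.

201.56 hours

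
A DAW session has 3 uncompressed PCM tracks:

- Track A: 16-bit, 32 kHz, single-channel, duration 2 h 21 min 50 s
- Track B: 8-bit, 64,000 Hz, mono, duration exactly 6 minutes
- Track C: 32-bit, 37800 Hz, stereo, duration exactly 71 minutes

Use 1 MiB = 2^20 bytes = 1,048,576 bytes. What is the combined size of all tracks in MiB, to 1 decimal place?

Track A: 2 h 21 min 50 s = 8,510 s; 32,000 × 8,510 × 2 × 1 = 544,640,000 bytes.
Track B: exactly 6 minutes = 360 s; 64,000 × 360 × 1 × 1 = 23,040,000 bytes.
Track C: exactly 71 minutes = 4,260 s; 37,800 × 4,260 × 4 × 2 = 1,288,224,000 bytes.
Total = 1,855,904,000 bytes = 1769.9 MiB.

1769.9 MiB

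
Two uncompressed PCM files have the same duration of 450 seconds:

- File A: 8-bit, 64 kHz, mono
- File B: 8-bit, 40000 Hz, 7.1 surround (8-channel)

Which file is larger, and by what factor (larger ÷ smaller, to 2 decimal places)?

File A: 64,000 × 1 × 1 = 64,000 bytes/s.
File B: 40,000 × 1 × 8 = 320,000 bytes/s.
File B is larger; ratio = 144,000,000 / 28,800,000 = 5.00.

File B, by a factor of 5.00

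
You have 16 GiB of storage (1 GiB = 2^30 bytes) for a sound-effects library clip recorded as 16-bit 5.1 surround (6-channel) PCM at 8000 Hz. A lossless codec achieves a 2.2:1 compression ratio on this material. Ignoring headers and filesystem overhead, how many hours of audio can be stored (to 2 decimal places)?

Uncompressed byte rate = 8,000 × 2 × 6 = 96,000 bytes/s.
After 2.2:1 compression, effective rate ≈ 43636.36 bytes/s.
Capacity = 16 × 1,073,741,824 = 17,179,869,184 bytes.
17,179,869,184 / effective rate ≈ 393705.34 s → 109.36 hours.

109.36 hours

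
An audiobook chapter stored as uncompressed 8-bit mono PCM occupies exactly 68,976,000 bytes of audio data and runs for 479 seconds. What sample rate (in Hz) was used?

Bytes = sample_rate × seconds × bytes_per_sample × channels.
sample_rate = 68,976,000 / (479 × 1 × 1) = 68,976,000 / 479 = 144,000 Hz.

144,000 Hz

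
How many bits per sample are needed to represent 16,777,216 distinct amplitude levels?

24 bits

log2(16,777,216) = 24.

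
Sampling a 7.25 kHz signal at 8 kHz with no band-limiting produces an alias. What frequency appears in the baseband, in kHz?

Nyquist = 8,000/2 = 4,000 Hz; 7,250 Hz exceeds it.
Alias = |7,250 − 1×8,000| = |7,250 − 8,000| = 750 Hz = 0.75 kHz.

0.75 kHz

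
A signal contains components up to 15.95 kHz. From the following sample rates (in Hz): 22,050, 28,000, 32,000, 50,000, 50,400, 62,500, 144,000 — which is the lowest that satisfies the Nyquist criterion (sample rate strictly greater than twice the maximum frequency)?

Need sample rate > 2 × 15,950 = 31,900 Hz.
Lowest listed rate above 31,900 Hz is 32,000 Hz.

32,000 Hz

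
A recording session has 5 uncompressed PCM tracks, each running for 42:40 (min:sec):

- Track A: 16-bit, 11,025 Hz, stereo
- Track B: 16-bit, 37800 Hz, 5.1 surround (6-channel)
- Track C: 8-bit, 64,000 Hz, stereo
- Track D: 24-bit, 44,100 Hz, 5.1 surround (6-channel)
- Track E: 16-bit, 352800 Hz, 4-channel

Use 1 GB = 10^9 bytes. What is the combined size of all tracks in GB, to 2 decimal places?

42:40 (min:sec) = 2,560 s.
Track A: 11,025 × 2,560 × 2 × 2 = 112,896,000 bytes.
Track B: 37,800 × 2,560 × 2 × 6 = 1,161,216,000 bytes.
Track C: 64,000 × 2,560 × 1 × 2 = 327,680,000 bytes.
Track D: 44,100 × 2,560 × 3 × 6 = 2,032,128,000 bytes.
Track E: 352,800 × 2,560 × 2 × 4 = 7,225,344,000 bytes.
Total = 10,859,264,000 bytes = 10.86 GB.

10.86 GB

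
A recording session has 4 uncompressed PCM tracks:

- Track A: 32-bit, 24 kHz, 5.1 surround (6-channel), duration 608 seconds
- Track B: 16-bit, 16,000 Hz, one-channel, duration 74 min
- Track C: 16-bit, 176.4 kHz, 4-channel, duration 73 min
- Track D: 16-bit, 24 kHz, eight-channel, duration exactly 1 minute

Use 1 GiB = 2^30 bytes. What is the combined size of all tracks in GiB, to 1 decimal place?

6.2 GiB

Track A: 24,000 × 608 × 4 × 6 = 350,208,000 bytes.
Track B: 74 min = 4,440 s; 16,000 × 4,440 × 2 × 1 = 142,080,000 bytes.
Track C: 73 min = 4,380 s; 176,400 × 4,380 × 2 × 4 = 6,181,056,000 bytes.
Track D: exactly 1 minute = 60 s; 24,000 × 60 × 2 × 8 = 23,040,000 bytes.
Total = 6,696,384,000 bytes = 6.2 GiB.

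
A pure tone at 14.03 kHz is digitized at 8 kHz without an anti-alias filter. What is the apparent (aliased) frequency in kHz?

Nyquist = 8,000/2 = 4,000 Hz; 14,030 Hz exceeds it.
Alias = |14,030 − 2×8,000| = |14,030 − 16,000| = 1,970 Hz = 1.97 kHz.

1.97 kHz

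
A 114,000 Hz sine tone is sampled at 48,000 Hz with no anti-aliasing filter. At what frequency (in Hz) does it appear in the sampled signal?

18,000 Hz

Nyquist = 48,000/2 = 24,000 Hz; 114,000 Hz exceeds it.
Alias = |114,000 − 2×48,000| = |114,000 − 96,000| = 18,000 Hz.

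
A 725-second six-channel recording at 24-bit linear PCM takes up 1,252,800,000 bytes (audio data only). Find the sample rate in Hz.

Bytes = sample_rate × seconds × bytes_per_sample × channels.
sample_rate = 1,252,800,000 / (725 × 3 × 6) = 1,252,800,000 / 13,050 = 96,000 Hz.

96,000 Hz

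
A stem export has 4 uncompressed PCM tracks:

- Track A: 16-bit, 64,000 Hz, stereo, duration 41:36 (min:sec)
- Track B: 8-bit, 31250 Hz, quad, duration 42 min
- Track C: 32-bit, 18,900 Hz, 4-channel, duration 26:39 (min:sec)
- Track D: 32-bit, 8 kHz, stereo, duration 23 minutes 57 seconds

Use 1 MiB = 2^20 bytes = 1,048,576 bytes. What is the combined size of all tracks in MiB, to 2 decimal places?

1458.63 MiB

Track A: 41:36 (min:sec) = 2,496 s; 64,000 × 2,496 × 2 × 2 = 638,976,000 bytes.
Track B: 42 min = 2,520 s; 31,250 × 2,520 × 1 × 4 = 315,000,000 bytes.
Track C: 26:39 (min:sec) = 1,599 s; 18,900 × 1,599 × 4 × 4 = 483,537,600 bytes.
Track D: 23 minutes 57 seconds = 1,437 s; 8,000 × 1,437 × 4 × 2 = 91,968,000 bytes.
Total = 1,529,481,600 bytes = 1458.63 MiB.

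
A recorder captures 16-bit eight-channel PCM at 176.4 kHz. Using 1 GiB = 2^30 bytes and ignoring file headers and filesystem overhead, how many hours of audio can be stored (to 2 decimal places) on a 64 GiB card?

Uncompressed byte rate = 176,400 × 2 × 8 = 2,822,400 bytes/s.
Capacity = 64 × 1,073,741,824 = 68,719,476,736 bytes.
68,719,476,736 / 2,822,400 ≈ 24347.89 s → 6.76 hours.

6.76 hours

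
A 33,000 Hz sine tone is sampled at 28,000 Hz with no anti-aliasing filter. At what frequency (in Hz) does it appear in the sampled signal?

5,000 Hz

Nyquist = 28,000/2 = 14,000 Hz; 33,000 Hz exceeds it.
Alias = |33,000 − 1×28,000| = |33,000 − 28,000| = 5,000 Hz.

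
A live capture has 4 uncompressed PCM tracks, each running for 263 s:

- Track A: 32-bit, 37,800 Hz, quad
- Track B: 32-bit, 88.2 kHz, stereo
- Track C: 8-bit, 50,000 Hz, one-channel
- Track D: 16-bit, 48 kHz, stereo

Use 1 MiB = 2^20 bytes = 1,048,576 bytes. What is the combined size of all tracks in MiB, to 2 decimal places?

389.37 MiB

Track A: 37,800 × 263 × 4 × 4 = 159,062,400 bytes.
Track B: 88,200 × 263 × 4 × 2 = 185,572,800 bytes.
Track C: 50,000 × 263 × 1 × 1 = 13,150,000 bytes.
Track D: 48,000 × 263 × 2 × 2 = 50,496,000 bytes.
Total = 408,281,200 bytes = 389.37 MiB.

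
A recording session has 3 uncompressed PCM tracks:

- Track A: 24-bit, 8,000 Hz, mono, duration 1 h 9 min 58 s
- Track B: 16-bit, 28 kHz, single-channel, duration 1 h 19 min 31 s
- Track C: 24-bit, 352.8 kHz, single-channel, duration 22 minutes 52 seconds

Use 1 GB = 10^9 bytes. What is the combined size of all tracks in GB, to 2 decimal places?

Track A: 1 h 9 min 58 s = 4,198 s; 8,000 × 4,198 × 3 × 1 = 100,752,000 bytes.
Track B: 1 h 19 min 31 s = 4,771 s; 28,000 × 4,771 × 2 × 1 = 267,176,000 bytes.
Track C: 22 minutes 52 seconds = 1,372 s; 352,800 × 1,372 × 3 × 1 = 1,452,124,800 bytes.
Total = 1,820,052,800 bytes = 1.82 GB.

1.82 GB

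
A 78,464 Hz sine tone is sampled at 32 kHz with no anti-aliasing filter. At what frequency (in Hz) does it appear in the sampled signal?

Nyquist = 32,000/2 = 16,000 Hz; 78,464 Hz exceeds it.
Alias = |78,464 − 2×32,000| = |78,464 − 64,000| = 14,464 Hz.

14,464 Hz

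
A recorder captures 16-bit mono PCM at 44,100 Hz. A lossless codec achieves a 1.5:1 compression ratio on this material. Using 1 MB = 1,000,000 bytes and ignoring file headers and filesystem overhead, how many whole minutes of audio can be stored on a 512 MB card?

Uncompressed byte rate = 44,100 × 2 × 1 = 88,200 bytes/s.
After 1.5:1 compression, effective rate ≈ 58800 bytes/s.
Capacity = 512 × 1,000,000 = 512,000,000 bytes.
512,000,000 / effective rate ≈ 8707.48 s → 145 minutes.

145 minutes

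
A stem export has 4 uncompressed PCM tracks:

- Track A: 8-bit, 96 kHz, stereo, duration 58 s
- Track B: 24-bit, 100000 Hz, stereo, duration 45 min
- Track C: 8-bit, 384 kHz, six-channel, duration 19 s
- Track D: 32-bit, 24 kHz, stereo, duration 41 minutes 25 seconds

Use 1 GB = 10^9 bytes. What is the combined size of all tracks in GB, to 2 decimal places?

2.15 GB

Track A: 96,000 × 58 × 1 × 2 = 11,136,000 bytes.
Track B: 45 min = 2,700 s; 100,000 × 2,700 × 3 × 2 = 1,620,000,000 bytes.
Track C: 384,000 × 19 × 1 × 6 = 43,776,000 bytes.
Track D: 41 minutes 25 seconds = 2,485 s; 24,000 × 2,485 × 4 × 2 = 477,120,000 bytes.
Total = 2,152,032,000 bytes = 2.15 GB.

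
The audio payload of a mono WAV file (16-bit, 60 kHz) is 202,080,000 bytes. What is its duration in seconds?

Byte rate = 60,000 × 2 × 1 = 120,000 bytes/s.
Duration = 202,080,000 / 120,000 = 1,684 s.

1,684 seconds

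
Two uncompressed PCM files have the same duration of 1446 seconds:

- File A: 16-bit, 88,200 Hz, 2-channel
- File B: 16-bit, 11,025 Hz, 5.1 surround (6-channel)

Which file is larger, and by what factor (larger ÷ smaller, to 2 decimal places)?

File A: 88,200 × 2 × 2 = 352,800 bytes/s.
File B: 11,025 × 2 × 6 = 132,300 bytes/s.
File A is larger; ratio = 510,148,800 / 191,305,800 = 2.67.

File A, by a factor of 2.67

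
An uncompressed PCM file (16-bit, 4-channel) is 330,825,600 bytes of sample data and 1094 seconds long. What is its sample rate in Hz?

37,800 Hz

Bytes = sample_rate × seconds × bytes_per_sample × channels.
sample_rate = 330,825,600 / (1,094 × 2 × 4) = 330,825,600 / 8,752 = 37,800 Hz.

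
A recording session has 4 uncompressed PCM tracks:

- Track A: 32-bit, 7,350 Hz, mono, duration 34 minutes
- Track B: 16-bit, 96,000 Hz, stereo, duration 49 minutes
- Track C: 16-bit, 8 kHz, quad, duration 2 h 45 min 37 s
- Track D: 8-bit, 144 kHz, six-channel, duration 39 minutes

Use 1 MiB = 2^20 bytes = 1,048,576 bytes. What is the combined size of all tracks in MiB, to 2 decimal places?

3668.46 MiB

Track A: 34 minutes = 2,040 s; 7,350 × 2,040 × 4 × 1 = 59,976,000 bytes.
Track B: 49 minutes = 2,940 s; 96,000 × 2,940 × 2 × 2 = 1,128,960,000 bytes.
Track C: 2 h 45 min 37 s = 9,937 s; 8,000 × 9,937 × 2 × 4 = 635,968,000 bytes.
Track D: 39 minutes = 2,340 s; 144,000 × 2,340 × 1 × 6 = 2,021,760,000 bytes.
Total = 3,846,664,000 bytes = 3668.46 MiB.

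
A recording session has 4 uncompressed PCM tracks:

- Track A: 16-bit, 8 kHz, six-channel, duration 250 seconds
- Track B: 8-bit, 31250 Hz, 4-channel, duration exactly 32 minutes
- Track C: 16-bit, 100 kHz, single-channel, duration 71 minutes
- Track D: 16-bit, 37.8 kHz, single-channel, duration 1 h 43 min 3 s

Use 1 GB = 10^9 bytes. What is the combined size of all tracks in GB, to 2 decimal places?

1.58 GB

Track A: 8,000 × 250 × 2 × 6 = 24,000,000 bytes.
Track B: exactly 32 minutes = 1,920 s; 31,250 × 1,920 × 1 × 4 = 240,000,000 bytes.
Track C: 71 minutes = 4,260 s; 100,000 × 4,260 × 2 × 1 = 852,000,000 bytes.
Track D: 1 h 43 min 3 s = 6,183 s; 37,800 × 6,183 × 2 × 1 = 467,434,800 bytes.
Total = 1,583,434,800 bytes = 1.58 GB.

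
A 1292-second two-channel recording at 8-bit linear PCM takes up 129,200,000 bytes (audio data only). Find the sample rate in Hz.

Bytes = sample_rate × seconds × bytes_per_sample × channels.
sample_rate = 129,200,000 / (1,292 × 1 × 2) = 129,200,000 / 2,584 = 50,000 Hz.

50,000 Hz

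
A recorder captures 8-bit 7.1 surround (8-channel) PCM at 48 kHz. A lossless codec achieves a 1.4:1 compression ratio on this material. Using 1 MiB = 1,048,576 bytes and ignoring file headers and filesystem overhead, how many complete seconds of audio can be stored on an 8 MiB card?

Uncompressed byte rate = 48,000 × 1 × 8 = 384,000 bytes/s.
After 1.4:1 compression, effective rate ≈ 274285.71 bytes/s.
Capacity = 8 × 1,048,576 = 8,388,608 bytes.
8,388,608 / effective rate ≈ 30.58 s → 30 seconds.

30 seconds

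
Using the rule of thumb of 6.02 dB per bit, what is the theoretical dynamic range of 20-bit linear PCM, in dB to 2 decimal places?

120.40 dB

20 × 6.02 = 120.40 dB.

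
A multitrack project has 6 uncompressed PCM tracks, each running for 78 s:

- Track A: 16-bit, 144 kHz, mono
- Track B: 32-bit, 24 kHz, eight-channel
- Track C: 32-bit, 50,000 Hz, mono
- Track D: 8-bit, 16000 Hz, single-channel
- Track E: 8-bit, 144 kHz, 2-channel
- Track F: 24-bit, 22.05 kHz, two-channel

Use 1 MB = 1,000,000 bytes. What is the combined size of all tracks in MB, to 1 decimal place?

Track A: 144,000 × 78 × 2 × 1 = 22,464,000 bytes.
Track B: 24,000 × 78 × 4 × 8 = 59,904,000 bytes.
Track C: 50,000 × 78 × 4 × 1 = 15,600,000 bytes.
Track D: 16,000 × 78 × 1 × 1 = 1,248,000 bytes.
Track E: 144,000 × 78 × 1 × 2 = 22,464,000 bytes.
Track F: 22,050 × 78 × 3 × 2 = 10,319,400 bytes.
Total = 131,999,400 bytes = 132.0 MB.

132.0 MB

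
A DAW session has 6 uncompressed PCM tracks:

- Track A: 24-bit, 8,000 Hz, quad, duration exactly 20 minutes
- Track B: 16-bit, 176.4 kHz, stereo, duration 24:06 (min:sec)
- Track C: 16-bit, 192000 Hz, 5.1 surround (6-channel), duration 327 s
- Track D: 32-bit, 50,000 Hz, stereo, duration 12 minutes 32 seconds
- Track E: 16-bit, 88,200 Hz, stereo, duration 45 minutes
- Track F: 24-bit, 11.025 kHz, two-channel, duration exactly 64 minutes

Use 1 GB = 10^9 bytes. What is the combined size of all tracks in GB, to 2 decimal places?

Track A: exactly 20 minutes = 1,200 s; 8,000 × 1,200 × 3 × 4 = 115,200,000 bytes.
Track B: 24:06 (min:sec) = 1,446 s; 176,400 × 1,446 × 2 × 2 = 1,020,297,600 bytes.
Track C: 192,000 × 327 × 2 × 6 = 753,408,000 bytes.
Track D: 12 minutes 32 seconds = 752 s; 50,000 × 752 × 4 × 2 = 300,800,000 bytes.
Track E: 45 minutes = 2,700 s; 88,200 × 2,700 × 2 × 2 = 952,560,000 bytes.
Track F: exactly 64 minutes = 3,840 s; 11,025 × 3,840 × 3 × 2 = 254,016,000 bytes.
Total = 3,396,281,600 bytes = 3.40 GB.

3.40 GB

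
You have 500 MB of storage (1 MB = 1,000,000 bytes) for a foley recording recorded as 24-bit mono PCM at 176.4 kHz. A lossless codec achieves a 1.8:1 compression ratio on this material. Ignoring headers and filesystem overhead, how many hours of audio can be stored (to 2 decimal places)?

Uncompressed byte rate = 176,400 × 3 × 1 = 529,200 bytes/s.
After 1.8:1 compression, effective rate ≈ 294000 bytes/s.
Capacity = 500 × 1,000,000 = 500,000,000 bytes.
500,000,000 / effective rate ≈ 1700.68 s → 0.47 hours.

0.47 hours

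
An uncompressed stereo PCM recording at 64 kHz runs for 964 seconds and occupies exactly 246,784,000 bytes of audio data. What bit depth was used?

Bytes per sample = 246,784,000 / (64,000 × 964 × 2) = 246,784,000 / 123,392,000 = 2.
Bit depth = 2 × 8 = 16 bits.

16 bits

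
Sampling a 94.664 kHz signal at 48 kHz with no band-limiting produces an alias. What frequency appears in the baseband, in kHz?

Nyquist = 48,000/2 = 24,000 Hz; 94,664 Hz exceeds it.
Alias = |94,664 − 2×48,000| = |94,664 − 96,000| = 1,336 Hz = 1.336 kHz.

1.336 kHz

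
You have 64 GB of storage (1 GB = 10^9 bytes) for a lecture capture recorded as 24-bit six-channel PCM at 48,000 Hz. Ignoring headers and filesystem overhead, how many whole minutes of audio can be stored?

Uncompressed byte rate = 48,000 × 3 × 6 = 864,000 bytes/s.
Capacity = 64 × 1,000,000,000 = 64,000,000,000 bytes.
64,000,000,000 / 864,000 ≈ 74074.07 s → 1,234 minutes.

1,234 minutes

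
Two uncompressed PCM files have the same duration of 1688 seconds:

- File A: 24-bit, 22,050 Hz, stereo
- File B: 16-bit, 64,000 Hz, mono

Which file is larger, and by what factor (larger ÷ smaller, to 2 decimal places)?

File A, by a factor of 1.03

File A: 22,050 × 3 × 2 = 132,300 bytes/s.
File B: 64,000 × 2 × 1 = 128,000 bytes/s.
File A is larger; ratio = 223,322,400 / 216,064,000 = 1.03.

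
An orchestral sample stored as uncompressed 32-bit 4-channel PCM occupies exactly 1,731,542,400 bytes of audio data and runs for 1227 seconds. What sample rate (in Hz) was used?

88,200 Hz

Bytes = sample_rate × seconds × bytes_per_sample × channels.
sample_rate = 1,731,542,400 / (1,227 × 4 × 4) = 1,731,542,400 / 19,632 = 88,200 Hz.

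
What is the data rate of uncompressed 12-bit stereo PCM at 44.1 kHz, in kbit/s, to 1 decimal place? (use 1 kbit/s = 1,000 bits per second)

Bit rate = 44,100 × 12 × 2 = 1,058,400 bits/s.
= 1058.4 kbit/s.

1058.4 kbit/s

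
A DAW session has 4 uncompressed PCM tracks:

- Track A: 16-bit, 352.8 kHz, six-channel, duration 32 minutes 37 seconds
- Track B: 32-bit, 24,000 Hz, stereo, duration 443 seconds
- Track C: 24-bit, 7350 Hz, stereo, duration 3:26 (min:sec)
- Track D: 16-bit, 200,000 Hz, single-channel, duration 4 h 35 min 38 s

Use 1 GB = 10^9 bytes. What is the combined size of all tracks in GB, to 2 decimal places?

14.99 GB

Track A: 32 minutes 37 seconds = 1,957 s; 352,800 × 1,957 × 2 × 6 = 8,285,155,200 bytes.
Track B: 24,000 × 443 × 4 × 2 = 85,056,000 bytes.
Track C: 3:26 (min:sec) = 206 s; 7,350 × 206 × 3 × 2 = 9,084,600 bytes.
Track D: 4 h 35 min 38 s = 16,538 s; 200,000 × 16,538 × 2 × 1 = 6,615,200,000 bytes.
Total = 14,994,495,800 bytes = 14.99 GB.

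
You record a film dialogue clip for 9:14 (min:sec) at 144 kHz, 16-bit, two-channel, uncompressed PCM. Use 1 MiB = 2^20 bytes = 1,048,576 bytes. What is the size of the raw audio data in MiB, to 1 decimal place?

Duration = 9:14 (min:sec) = 554 s.
Bytes = 144,000 samples/s × 554 s × 2 bytes/sample × 2 ch = 319,104,000 bytes.
319,104,000 / 1,048,576 = 304.3 MiB.

304.3 MiB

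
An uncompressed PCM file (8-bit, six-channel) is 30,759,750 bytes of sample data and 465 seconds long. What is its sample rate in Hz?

11,025 Hz

Bytes = sample_rate × seconds × bytes_per_sample × channels.
sample_rate = 30,759,750 / (465 × 1 × 6) = 30,759,750 / 2,790 = 11,025 Hz.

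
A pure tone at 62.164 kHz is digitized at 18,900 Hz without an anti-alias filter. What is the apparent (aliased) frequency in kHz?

5.464 kHz

Nyquist = 18,900/2 = 9,450 Hz; 62,164 Hz exceeds it.
Alias = |62,164 − 3×18,900| = |62,164 − 56,700| = 5,464 Hz = 5.464 kHz.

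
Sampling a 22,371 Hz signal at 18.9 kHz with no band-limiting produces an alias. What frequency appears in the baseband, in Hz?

3,471 Hz

Nyquist = 18,900/2 = 9,450 Hz; 22,371 Hz exceeds it.
Alias = |22,371 − 1×18,900| = |22,371 − 18,900| = 3,471 Hz.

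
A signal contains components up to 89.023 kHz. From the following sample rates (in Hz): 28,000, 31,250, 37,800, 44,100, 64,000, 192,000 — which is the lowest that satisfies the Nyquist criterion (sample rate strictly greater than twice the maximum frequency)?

192,000 Hz

Need sample rate > 2 × 89,023 = 178,046 Hz.
Lowest listed rate above 178,046 Hz is 192,000 Hz.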